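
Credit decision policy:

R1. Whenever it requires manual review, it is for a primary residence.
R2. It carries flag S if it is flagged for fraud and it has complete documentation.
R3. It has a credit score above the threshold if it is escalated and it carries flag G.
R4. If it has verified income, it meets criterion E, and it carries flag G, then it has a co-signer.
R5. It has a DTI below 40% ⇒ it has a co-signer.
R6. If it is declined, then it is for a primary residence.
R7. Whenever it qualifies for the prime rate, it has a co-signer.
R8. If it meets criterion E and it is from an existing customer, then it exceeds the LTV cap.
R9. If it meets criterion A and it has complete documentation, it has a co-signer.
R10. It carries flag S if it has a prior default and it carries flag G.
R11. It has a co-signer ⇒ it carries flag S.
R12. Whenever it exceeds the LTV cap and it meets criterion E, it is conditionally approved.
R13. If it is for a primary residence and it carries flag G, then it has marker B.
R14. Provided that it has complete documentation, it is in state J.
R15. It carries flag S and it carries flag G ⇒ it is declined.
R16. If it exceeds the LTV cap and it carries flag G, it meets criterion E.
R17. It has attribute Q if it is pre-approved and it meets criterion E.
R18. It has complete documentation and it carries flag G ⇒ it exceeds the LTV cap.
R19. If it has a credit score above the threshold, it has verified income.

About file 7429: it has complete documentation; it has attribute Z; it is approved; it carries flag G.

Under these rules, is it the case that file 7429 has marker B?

No

Forward chaining from the given facts derives: is in state J, exceeds the LTV cap, meets criterion E, is conditionally approved.
The only rule concluding "it has marker B" is R13, which needs "it is for a primary residence"; that is never established.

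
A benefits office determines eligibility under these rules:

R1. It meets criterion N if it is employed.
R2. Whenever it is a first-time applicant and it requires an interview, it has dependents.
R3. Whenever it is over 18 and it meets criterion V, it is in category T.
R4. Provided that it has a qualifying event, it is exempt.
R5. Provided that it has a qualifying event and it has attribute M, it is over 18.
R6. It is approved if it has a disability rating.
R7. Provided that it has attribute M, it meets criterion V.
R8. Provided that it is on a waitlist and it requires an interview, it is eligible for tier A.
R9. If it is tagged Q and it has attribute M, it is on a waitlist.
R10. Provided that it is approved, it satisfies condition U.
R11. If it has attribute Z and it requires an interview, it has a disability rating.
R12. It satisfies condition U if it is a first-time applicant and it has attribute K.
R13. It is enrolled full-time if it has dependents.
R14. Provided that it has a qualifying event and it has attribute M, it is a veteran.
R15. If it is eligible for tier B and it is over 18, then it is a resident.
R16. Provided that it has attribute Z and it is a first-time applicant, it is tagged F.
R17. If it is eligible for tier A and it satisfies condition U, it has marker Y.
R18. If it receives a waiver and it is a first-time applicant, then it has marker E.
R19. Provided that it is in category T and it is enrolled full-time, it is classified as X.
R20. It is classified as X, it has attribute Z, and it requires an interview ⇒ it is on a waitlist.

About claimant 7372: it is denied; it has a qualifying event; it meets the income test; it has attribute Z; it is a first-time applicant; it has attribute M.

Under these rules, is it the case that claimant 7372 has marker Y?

Forward chaining from the given facts derives: is exempt, is over 18, meets criterion V, is a veteran, is tagged F, is in category T.
The only rule concluding "it has marker Y" is R17, which needs "it is eligible for tier A"; that is never established.

No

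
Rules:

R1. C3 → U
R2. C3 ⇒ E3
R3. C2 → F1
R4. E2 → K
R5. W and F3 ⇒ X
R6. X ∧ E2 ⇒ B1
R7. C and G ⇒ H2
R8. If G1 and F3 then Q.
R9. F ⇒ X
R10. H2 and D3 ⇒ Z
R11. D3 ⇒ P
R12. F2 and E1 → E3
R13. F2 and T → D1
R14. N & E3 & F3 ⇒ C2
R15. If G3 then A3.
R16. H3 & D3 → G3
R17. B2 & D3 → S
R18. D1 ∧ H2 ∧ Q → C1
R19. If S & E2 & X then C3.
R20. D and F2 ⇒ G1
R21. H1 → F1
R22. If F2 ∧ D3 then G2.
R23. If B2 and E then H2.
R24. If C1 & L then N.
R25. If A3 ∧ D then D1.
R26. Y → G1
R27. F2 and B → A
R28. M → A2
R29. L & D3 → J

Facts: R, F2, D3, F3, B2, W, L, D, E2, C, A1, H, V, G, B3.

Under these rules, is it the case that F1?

No

Forward chaining from the given facts derives: K, X, B1, H2, Z, P, S, C3, G1, G2, J, U, E3, Q.
Rules concluding F1: R3 needs C2; R21 needs H1 — none of these are established.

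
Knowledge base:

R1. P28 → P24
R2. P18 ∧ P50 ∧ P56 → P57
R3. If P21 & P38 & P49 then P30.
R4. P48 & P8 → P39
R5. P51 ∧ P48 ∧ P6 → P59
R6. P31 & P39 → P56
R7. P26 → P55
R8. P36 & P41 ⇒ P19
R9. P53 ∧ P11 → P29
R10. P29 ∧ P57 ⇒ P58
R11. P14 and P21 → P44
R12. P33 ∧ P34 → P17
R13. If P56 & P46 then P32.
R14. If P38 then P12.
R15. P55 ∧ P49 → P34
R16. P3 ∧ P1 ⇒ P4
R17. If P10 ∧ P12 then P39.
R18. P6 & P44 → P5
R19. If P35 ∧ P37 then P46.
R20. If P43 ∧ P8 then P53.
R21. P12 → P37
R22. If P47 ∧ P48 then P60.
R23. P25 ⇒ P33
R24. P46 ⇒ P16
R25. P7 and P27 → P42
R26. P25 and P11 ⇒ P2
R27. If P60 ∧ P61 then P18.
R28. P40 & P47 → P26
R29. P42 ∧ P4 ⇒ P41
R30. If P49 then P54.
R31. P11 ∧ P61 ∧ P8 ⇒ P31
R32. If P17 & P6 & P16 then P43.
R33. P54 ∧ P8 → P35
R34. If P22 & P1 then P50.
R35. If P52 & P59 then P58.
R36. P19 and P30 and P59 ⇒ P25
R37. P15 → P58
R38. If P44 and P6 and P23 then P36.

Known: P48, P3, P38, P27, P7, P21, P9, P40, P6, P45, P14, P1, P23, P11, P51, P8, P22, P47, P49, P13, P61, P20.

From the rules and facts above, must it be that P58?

P30  (by R3: P21, P38, P49)
P39  (by R4: P48, P8)
P59  (by R5: P51, P48, P6)
P44  (by R11: P14, P21)
P12  (by R14: P38)
P4  (by R16: P3, P1)
P37  (by R21: P12)
P60  (by R22: P47, P48)
P42  (by R25: P7, P27)
P18  (by R27: P60, P61)
P26  (by R28: P40, P47)
P41  (by R29: P42, P4)
P54  (by R30: P49)
P31  (by R31: P11, P61, P8)
P35  (by R33: P54, P8)
P50  (by R34: P22, P1)
P36  (by R38: P44, P6, P23)
P56  (by R6: P31, P39)
P55  (by R7: P26)
P19  (by R8: P36, P41)
P34  (by R15: P55, P49)
P46  (by R19: P35, P37)
P16  (by R24: P46)
P25  (by R36: P19, P30, P59)
P57  (by R2: P18, P50, P56)
P33  (by R23: P25)
P17  (by R12: P33, P34)
P43  (by R32: P17, P6, P16)
P53  (by R20: P43, P8)
P29  (by R9: P53, P11)
P58  (by R10: P29, P57)

Yes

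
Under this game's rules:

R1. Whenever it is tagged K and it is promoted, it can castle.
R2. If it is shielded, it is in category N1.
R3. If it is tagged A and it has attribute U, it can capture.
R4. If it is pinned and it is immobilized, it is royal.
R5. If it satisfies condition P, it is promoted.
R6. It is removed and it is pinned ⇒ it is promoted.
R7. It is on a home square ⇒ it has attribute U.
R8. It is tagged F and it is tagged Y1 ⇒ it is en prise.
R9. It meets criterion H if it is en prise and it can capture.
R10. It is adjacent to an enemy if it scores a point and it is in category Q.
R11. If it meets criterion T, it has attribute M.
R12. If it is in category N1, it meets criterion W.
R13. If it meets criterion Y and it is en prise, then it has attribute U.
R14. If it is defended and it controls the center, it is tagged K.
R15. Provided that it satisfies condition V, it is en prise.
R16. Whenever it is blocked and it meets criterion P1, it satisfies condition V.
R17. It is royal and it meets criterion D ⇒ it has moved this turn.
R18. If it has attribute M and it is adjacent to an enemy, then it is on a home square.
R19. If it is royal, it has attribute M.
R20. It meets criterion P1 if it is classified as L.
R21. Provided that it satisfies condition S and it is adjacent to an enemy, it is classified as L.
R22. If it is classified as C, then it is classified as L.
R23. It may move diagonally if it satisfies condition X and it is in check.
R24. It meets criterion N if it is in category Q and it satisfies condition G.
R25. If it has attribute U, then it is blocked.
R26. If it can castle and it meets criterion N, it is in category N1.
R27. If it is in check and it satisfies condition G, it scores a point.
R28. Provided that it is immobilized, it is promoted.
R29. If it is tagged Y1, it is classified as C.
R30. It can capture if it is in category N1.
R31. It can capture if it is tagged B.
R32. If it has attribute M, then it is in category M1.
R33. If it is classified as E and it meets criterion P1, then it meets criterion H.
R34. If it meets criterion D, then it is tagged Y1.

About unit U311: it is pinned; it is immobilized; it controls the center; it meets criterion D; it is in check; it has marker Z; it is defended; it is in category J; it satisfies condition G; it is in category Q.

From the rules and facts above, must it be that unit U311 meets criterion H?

By R4 (it is pinned, it is immobilized): it is royal.
By R14 (it is defended, it controls the center): it is tagged K.
By R19 (it is royal): it has attribute M.
By R24 (it is in category Q, it satisfies condition G): it meets criterion N.
By R27 (it is in check, it satisfies condition G): it scores a point.
By R28 (it is immobilized): it is promoted.
By R34 (it meets criterion D): it is tagged Y1.
By R1 (it is tagged K, it is promoted): it can castle.
By R10 (it scores a point, it is in category Q): it is adjacent to an enemy.
By R18 (it has attribute M, it is adjacent to an enemy): it is on a home square.
By R26 (it can castle, it meets criterion N): it is in category N1.
By R29 (it is tagged Y1): it is classified as C.
By R30 (it is in category N1): it can capture.
By R7 (it is on a home square): it has attribute U.
By R22 (it is classified as C): it is classified as L.
By R25 (it has attribute U): it is blocked.
By R20 (it is classified as L): it meets criterion P1.
By R16 (it is blocked, it meets criterion P1): it satisfies condition V.
By R15 (it satisfies condition V): it is en prise.
By R9 (it is en prise, it can capture): it meets criterion H.

Yes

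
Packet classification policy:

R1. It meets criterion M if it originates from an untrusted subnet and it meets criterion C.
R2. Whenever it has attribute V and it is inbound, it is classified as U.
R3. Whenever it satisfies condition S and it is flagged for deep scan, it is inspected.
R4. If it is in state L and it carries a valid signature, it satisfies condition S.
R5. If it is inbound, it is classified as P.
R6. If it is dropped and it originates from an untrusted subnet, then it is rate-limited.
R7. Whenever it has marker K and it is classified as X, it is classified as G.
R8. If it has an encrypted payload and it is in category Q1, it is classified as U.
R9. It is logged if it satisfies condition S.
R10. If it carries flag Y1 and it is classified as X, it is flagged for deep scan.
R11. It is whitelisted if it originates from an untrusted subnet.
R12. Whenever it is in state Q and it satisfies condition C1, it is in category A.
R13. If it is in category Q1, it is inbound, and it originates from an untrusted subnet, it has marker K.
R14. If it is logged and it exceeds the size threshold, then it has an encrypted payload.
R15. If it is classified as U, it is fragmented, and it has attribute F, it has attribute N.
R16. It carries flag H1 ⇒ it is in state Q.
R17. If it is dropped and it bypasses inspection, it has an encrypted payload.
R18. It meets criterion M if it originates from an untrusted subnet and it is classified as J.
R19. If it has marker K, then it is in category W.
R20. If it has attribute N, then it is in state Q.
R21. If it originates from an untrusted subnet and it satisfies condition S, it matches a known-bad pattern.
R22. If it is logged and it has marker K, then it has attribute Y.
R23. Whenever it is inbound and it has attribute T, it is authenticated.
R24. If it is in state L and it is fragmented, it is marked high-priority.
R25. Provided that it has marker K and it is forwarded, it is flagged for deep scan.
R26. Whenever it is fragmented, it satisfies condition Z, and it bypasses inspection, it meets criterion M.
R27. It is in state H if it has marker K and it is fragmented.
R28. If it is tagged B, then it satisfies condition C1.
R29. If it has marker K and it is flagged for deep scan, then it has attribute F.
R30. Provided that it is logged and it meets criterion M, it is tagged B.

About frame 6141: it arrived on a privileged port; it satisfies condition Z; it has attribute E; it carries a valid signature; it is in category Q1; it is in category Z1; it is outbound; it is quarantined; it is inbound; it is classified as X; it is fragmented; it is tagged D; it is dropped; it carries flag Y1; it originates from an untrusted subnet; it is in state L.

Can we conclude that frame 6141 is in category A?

Forward chaining from the given facts derives: satisfies condition S, is classified as P, is rate-limited, is logged, is flagged for deep scan, is whitelisted, has marker K, is in category W, matches a known-bad pattern, has attribute Y, is marked high-priority, is in state H, has attribute F, is inspected, is classified as G.
The only rule concluding "it is in category A" is R12, which needs "it is in state Q"; that is never established.

No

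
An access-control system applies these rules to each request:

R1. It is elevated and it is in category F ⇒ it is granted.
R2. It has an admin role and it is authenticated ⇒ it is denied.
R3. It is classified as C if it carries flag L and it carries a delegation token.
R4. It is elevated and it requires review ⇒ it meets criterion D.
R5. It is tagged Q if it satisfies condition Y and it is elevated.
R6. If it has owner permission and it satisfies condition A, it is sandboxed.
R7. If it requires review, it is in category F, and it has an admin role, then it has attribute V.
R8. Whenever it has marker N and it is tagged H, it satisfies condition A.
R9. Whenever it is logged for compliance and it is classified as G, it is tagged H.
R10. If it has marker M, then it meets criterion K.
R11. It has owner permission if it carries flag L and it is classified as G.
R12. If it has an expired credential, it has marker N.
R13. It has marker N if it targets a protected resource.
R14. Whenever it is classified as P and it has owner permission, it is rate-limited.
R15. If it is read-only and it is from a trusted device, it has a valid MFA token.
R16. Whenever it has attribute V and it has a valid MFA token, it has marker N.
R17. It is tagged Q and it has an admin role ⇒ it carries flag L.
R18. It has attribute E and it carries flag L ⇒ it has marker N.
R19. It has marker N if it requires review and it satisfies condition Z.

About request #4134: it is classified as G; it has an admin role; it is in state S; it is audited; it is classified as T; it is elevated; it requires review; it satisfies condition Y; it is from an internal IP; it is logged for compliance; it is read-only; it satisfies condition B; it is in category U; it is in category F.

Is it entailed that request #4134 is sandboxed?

No

Forward chaining from the given facts derives: is granted, meets criterion D, is tagged Q, has attribute V, is tagged H, carries flag L, has owner permission.
The only rule concluding "it is sandboxed" is R6, which needs "it satisfies condition A"; that is never established.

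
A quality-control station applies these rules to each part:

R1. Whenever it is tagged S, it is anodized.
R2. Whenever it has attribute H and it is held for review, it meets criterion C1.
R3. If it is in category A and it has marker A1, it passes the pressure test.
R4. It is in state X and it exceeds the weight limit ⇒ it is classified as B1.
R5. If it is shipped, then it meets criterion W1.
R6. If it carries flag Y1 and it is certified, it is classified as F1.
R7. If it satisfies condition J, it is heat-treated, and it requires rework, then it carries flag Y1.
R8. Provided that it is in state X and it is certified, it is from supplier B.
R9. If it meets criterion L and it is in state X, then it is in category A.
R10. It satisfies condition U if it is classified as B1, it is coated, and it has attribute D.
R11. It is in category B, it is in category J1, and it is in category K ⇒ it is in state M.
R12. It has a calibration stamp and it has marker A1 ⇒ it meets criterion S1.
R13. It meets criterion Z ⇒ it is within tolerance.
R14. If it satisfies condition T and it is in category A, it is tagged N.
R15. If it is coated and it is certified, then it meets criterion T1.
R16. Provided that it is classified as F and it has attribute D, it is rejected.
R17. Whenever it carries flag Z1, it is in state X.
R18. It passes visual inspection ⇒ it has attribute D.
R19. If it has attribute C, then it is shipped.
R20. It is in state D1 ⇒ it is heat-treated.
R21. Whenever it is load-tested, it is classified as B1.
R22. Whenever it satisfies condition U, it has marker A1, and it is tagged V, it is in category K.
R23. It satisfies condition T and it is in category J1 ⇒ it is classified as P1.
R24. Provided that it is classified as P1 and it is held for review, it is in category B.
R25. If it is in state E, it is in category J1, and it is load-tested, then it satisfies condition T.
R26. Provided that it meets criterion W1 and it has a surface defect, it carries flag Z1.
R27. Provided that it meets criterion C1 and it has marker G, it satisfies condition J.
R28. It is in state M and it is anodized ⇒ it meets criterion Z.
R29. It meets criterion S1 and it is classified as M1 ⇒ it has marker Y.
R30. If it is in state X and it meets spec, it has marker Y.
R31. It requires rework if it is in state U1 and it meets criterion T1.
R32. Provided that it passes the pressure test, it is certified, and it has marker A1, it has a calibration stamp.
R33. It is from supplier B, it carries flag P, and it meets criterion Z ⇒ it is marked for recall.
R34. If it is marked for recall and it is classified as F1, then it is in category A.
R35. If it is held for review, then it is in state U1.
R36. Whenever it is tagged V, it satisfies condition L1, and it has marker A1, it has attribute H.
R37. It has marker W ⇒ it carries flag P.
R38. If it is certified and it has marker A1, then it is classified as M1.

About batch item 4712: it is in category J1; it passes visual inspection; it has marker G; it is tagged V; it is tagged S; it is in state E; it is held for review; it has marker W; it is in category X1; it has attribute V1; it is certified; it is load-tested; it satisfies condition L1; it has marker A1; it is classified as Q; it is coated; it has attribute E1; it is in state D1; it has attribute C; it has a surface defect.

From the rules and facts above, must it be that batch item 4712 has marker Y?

By R1 (it is tagged S): it is anodized.
By R15 (it is coated, it is certified): it meets criterion T1.
By R18 (it passes visual inspection): it has attribute D.
By R19 (it has attribute C): it is shipped.
By R20 (it is in state D1): it is heat-treated.
By R21 (it is load-tested): it is classified as B1.
By R25 (it is in state E, it is in category J1, it is load-tested): it satisfies condition T.
By R35 (it is held for review): it is in state U1.
By R36 (it is tagged V, it satisfies condition L1, it has marker A1): it has attribute H.
By R37 (it has marker W): it carries flag P.
By R38 (it is certified, it has marker A1): it is classified as M1.
By R2 (it has attribute H, it is held for review): it meets criterion C1.
By R5 (it is shipped): it meets criterion W1.
By R10 (it is classified as B1, it is coated, it has attribute D): it satisfies condition U.
By R22 (it satisfies condition U, it has marker A1, it is tagged V): it is in category K.
By R23 (it satisfies condition T, it is in category J1): it is classified as P1.
By R24 (it is classified as P1, it is held for review): it is in category B.
By R26 (it meets criterion W1, it has a surface defect): it carries flag Z1.
By R27 (it meets criterion C1, it has marker G): it satisfies condition J.
By R31 (it is in state U1, it meets criterion T1): it requires rework.
By R7 (it satisfies condition J, it is heat-treated, it requires rework): it carries flag Y1.
By R11 (it is in category B, it is in category J1, it is in category K): it is in state M.
By R17 (it carries flag Z1): it is in state X.
By R28 (it is in state M, it is anodized): it meets criterion Z.
By R6 (it carries flag Y1, it is certified): it is classified as F1.
By R8 (it is in state X, it is certified): it is from supplier B.
By R33 (it is from supplier B, it carries flag P, it meets criterion Z): it is marked for recall.
By R34 (it is marked for recall, it is classified as F1): it is in category A.
By R3 (it is in category A, it has marker A1): it passes the pressure test.
By R32 (it passes the pressure test, it is certified, it has marker A1): it has a calibration stamp.
By R12 (it has a calibration stamp, it has marker A1): it meets criterion S1.
By R29 (it meets criterion S1, it is classified as M1): it has marker Y.

Yes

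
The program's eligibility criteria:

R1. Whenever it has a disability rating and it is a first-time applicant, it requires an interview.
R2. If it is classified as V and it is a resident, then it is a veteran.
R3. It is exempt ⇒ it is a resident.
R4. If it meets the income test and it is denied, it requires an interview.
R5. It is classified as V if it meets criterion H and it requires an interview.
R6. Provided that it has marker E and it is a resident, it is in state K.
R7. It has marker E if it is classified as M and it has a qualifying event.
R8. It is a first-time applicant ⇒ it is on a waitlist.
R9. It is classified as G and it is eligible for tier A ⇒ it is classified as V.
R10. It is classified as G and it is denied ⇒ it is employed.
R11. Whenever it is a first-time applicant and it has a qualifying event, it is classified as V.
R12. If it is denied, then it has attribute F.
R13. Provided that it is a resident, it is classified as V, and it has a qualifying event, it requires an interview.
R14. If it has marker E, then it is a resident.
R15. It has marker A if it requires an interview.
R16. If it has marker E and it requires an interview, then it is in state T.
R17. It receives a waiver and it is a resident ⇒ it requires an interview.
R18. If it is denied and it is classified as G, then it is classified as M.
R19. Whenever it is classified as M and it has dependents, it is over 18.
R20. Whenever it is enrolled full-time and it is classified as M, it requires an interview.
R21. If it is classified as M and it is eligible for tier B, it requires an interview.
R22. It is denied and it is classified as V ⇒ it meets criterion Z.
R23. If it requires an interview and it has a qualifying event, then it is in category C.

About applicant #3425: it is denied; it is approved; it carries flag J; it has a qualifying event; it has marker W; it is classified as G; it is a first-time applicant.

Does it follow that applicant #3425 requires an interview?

By R11 (it is a first-time applicant, it has a qualifying event): it is classified as V.
By R18 (it is denied, it is classified as G): it is classified as M.
By R7 (it is classified as M, it has a qualifying event): it has marker E.
By R14 (it has marker E): it is a resident.
By R13 (it is a resident, it is classified as V, it has a qualifying event): it requires an interview.

Yes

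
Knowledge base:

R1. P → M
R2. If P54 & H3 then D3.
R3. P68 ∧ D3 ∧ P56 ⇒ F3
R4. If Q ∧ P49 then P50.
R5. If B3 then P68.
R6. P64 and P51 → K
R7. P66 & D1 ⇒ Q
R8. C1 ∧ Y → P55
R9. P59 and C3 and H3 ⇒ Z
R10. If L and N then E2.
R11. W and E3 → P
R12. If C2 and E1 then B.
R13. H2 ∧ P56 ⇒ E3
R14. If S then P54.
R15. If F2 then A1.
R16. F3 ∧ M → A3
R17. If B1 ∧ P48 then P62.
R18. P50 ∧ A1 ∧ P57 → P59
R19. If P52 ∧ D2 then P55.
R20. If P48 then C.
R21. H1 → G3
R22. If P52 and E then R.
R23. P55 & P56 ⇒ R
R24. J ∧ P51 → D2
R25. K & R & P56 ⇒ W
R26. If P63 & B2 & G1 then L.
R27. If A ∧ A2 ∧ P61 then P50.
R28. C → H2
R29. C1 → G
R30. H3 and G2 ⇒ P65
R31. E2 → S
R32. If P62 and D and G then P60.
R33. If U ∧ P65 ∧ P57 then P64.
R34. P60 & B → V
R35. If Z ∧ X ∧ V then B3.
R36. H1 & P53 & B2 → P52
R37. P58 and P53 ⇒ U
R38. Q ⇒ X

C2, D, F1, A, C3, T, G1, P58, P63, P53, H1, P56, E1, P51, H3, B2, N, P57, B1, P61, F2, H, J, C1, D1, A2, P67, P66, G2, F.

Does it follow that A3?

No

Forward chaining from the given facts derives: Q, B, A1, G3, D2, L, P50, G, P65, P52, U, X, E2, P59, P55, R, S, P64, K, Z, P54, W, D3.
The only rule concluding A3 is R16, which needs F3; that is never established.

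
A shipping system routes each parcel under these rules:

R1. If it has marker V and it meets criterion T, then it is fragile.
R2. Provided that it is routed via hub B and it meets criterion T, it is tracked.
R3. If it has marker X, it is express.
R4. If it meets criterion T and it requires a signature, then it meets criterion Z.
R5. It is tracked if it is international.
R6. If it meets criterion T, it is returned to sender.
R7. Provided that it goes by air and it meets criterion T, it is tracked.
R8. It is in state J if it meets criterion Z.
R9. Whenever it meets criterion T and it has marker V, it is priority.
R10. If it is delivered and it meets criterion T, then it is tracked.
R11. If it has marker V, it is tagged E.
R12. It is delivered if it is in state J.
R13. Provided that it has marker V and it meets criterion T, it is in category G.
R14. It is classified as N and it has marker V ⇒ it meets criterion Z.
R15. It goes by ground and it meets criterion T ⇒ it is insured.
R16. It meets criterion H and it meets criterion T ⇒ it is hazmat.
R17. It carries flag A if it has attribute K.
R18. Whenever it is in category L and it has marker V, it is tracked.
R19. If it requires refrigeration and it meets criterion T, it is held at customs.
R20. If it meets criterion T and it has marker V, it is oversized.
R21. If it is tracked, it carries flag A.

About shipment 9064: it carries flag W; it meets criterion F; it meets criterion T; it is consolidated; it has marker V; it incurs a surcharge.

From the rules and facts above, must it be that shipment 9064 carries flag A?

Forward chaining from the given facts derives: is fragile, is returned to sender, is priority, is tagged E, is in category G, is oversized.
Rules concluding "it carries flag A": R17 needs "it has attribute K"; R21 needs "it is tracked" — none of these are established.

No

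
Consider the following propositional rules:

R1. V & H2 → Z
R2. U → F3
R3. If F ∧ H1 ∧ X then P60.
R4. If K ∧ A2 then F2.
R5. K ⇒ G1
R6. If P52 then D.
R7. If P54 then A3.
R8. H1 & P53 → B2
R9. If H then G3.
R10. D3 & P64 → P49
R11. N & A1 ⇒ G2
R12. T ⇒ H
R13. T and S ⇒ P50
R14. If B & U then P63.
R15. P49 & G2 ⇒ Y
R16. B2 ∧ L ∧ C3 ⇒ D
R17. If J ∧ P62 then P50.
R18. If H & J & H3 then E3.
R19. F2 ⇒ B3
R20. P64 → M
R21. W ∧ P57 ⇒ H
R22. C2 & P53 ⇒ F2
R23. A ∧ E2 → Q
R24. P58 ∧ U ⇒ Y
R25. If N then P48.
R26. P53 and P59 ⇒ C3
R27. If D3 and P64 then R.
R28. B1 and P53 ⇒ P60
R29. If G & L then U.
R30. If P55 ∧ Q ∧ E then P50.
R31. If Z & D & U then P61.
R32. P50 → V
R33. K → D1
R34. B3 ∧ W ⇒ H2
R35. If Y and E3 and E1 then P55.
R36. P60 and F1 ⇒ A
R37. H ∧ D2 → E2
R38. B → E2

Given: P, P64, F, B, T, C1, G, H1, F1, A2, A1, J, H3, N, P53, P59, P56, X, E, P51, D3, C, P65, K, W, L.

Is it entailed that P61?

Forward chaining from the given facts derives: P60, F2, G1, B2, P49, G2, H, Y, E3, B3, M, P48, C3, R, U, D1, H2, A, E2, F3, G3, P63, D, Q.
The only rule concluding P61 is R31, which needs Z; that is never established.

No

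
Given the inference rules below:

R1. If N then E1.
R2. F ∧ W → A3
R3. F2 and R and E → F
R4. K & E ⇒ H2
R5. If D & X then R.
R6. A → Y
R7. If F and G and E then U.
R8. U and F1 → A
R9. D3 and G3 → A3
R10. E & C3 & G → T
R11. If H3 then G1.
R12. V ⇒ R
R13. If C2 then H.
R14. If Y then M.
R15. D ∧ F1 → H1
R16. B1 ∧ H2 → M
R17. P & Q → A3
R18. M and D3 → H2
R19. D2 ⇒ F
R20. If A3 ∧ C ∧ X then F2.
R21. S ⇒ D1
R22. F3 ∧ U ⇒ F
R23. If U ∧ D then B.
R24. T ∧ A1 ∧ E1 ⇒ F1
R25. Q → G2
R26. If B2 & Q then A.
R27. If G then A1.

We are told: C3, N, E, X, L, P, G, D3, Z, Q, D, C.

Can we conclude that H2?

Yes

E1  (by R1: N)
R  (by R5: D, X)
T  (by R10: E, C3, G)
A3  (by R17: P, Q)
F2  (by R20: A3, C, X)
A1  (by R27: G)
F  (by R3: F2, R, E)
U  (by R7: F, G, E)
F1  (by R24: T, A1, E1)
A  (by R8: U, F1)
Y  (by R6: A)
M  (by R14: Y)
H2  (by R18: M, D3)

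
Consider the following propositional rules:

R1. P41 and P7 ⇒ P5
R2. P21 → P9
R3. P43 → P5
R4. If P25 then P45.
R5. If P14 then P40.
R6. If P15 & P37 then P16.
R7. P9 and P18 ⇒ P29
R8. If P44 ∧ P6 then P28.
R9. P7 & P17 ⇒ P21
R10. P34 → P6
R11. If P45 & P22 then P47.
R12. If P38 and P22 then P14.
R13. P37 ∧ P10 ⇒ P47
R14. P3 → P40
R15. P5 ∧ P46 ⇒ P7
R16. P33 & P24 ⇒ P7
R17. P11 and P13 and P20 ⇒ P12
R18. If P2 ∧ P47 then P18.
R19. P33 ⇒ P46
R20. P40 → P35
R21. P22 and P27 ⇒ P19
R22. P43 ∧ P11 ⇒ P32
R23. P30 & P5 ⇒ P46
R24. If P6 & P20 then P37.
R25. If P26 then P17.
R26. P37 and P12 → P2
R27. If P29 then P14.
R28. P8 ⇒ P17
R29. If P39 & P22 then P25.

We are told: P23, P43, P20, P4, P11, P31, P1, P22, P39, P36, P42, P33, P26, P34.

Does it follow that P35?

No

Forward chaining from the given facts derives: P5, P6, P46, P32, P37, P17, P25, P45, P47, P7, P21, P9.
The only rule concluding P35 is R20, which needs P40; that is never established.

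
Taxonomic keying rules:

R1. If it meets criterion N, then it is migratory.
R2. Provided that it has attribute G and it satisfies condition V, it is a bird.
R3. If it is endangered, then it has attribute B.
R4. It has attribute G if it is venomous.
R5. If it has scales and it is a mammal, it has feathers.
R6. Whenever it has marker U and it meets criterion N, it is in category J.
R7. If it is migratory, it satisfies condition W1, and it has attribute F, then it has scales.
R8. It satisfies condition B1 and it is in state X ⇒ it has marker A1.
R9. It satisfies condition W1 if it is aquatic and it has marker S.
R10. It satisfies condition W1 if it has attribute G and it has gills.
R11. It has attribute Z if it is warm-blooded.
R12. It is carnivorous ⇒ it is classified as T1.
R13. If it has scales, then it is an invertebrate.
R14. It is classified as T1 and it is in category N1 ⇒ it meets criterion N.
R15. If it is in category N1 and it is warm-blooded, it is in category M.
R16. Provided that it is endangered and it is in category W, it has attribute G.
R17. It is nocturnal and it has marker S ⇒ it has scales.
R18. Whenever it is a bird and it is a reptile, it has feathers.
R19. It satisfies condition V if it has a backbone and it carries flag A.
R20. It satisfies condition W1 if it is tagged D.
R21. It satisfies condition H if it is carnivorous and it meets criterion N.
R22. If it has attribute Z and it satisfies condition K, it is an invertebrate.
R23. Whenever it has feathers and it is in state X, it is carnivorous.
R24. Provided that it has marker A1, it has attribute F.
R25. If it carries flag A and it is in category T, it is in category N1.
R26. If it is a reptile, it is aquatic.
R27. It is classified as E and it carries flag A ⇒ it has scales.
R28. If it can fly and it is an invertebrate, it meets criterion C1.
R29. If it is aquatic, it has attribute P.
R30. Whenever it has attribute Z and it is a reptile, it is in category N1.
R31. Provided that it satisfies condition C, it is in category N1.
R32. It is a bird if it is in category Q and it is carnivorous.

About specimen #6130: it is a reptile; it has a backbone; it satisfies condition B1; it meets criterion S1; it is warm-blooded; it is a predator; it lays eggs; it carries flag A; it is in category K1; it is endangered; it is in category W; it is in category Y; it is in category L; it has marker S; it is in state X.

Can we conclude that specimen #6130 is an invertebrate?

By R8 (it satisfies condition B1, it is in state X): it has marker A1.
By R11 (it is warm-blooded): it has attribute Z.
By R16 (it is endangered, it is in category W): it has attribute G.
By R19 (it has a backbone, it carries flag A): it satisfies condition V.
By R24 (it has marker A1): it has attribute F.
By R26 (it is a reptile): it is aquatic.
By R30 (it has attribute Z, it is a reptile): it is in category N1.
By R2 (it has attribute G, it satisfies condition V): it is a bird.
By R9 (it is aquatic, it has marker S): it satisfies condition W1.
By R18 (it is a bird, it is a reptile): it has feathers.
By R23 (it has feathers, it is in state X): it is carnivorous.
By R12 (it is carnivorous): it is classified as T1.
By R14 (it is classified as T1, it is in category N1): it meets criterion N.
By R1 (it meets criterion N): it is migratory.
By R7 (it is migratory, it satisfies condition W1, it has attribute F): it has scales.
By R13 (it has scales): it is an invertebrate.

Yes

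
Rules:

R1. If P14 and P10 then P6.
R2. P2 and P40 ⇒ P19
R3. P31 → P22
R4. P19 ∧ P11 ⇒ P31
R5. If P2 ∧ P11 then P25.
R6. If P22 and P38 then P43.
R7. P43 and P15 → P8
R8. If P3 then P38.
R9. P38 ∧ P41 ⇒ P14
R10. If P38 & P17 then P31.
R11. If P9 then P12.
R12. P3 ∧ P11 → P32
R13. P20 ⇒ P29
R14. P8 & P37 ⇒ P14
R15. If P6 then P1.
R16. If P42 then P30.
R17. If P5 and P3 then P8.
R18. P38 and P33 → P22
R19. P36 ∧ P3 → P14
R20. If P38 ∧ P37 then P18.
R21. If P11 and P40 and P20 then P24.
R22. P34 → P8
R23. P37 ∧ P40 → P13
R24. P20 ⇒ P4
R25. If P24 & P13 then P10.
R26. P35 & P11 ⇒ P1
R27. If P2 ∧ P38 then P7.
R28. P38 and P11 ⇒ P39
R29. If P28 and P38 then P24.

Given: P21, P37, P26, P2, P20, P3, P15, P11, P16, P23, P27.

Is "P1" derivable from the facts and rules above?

No

Forward chaining from the given facts derives: P25, P38, P32, P29, P18, P4, P7, P39.
Rules concluding P1: R15 needs P6; R26 needs P35 — none of these are established.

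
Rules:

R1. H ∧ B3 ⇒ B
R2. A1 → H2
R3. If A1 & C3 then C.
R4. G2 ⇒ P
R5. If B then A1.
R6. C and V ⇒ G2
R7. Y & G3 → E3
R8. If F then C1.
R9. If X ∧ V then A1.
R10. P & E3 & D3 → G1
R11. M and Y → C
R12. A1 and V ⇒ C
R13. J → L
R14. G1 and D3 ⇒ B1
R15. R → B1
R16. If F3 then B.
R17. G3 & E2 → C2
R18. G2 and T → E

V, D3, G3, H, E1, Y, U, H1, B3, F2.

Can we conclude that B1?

B  (by R1: H, B3)
A1  (by R5: B)
E3  (by R7: Y, G3)
C  (by R12: A1, V)
G2  (by R6: C, V)
P  (by R4: G2)
G1  (by R10: P, E3, D3)
B1  (by R14: G1, D3)

Yes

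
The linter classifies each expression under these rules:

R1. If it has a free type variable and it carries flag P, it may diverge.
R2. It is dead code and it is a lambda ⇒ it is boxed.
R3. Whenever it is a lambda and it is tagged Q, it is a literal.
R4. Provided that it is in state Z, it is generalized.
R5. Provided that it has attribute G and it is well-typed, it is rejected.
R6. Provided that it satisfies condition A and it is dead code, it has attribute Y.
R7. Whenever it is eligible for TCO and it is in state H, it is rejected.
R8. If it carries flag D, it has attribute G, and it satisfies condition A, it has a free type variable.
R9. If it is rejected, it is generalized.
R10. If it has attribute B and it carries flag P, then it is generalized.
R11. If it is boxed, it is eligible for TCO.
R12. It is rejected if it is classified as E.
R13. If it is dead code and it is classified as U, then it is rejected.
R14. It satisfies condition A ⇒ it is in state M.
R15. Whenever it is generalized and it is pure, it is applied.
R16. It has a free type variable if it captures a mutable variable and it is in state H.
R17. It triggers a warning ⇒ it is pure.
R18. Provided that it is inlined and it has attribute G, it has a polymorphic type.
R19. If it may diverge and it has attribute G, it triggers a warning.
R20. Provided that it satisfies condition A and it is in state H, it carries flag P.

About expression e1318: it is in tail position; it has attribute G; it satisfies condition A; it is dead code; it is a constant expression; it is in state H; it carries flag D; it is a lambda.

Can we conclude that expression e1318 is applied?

By R2 (it is dead code, it is a lambda): it is boxed.
By R8 (it carries flag D, it has attribute G, it satisfies condition A): it has a free type variable.
By R11 (it is boxed): it is eligible for TCO.
By R20 (it satisfies condition A, it is in state H): it carries flag P.
By R1 (it has a free type variable, it carries flag P): it may diverge.
By R7 (it is eligible for TCO, it is in state H): it is rejected.
By R9 (it is rejected): it is generalized.
By R19 (it may diverge, it has attribute G): it triggers a warning.
By R17 (it triggers a warning): it is pure.
By R15 (it is generalized, it is pure): it is applied.

Yes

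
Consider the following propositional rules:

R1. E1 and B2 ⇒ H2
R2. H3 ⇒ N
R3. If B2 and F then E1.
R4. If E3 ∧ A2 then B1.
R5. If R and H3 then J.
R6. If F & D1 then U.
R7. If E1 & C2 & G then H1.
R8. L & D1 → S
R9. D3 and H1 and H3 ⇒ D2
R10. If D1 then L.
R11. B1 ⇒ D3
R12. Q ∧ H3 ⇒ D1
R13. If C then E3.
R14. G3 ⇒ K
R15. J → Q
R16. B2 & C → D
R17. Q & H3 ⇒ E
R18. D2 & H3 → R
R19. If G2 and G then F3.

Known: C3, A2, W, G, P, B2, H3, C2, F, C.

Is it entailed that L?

E1  (by R3: B2, F)
H1  (by R7: E1, C2, G)
E3  (by R13: C)
B1  (by R4: E3, A2)
D3  (by R11: B1)
D2  (by R9: D3, H1, H3)
R  (by R18: D2, H3)
J  (by R5: R, H3)
Q  (by R15: J)
D1  (by R12: Q, H3)
L  (by R10: D1)

Yes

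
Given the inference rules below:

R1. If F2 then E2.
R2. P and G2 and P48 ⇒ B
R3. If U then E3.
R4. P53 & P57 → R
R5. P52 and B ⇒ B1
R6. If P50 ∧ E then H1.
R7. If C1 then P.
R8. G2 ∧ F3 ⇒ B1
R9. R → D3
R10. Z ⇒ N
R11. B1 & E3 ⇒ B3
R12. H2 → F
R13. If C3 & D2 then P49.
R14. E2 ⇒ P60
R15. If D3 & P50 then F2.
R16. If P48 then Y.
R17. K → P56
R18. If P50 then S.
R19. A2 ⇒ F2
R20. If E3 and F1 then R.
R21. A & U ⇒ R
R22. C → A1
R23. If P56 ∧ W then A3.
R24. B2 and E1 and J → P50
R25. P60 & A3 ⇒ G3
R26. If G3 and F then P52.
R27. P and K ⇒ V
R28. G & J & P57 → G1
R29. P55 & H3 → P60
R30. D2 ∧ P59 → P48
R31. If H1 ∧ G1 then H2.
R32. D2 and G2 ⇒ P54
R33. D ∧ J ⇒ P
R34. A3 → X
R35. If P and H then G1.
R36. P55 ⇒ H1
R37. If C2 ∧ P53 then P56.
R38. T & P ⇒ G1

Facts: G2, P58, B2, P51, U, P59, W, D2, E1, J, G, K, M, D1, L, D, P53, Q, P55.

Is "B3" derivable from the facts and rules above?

No

Forward chaining from the given facts derives: E3, P56, A3, P50, P48, P54, P, X, H1, B, Y, S, V.
The only rule concluding B3 is R11, which needs B1; that is never established.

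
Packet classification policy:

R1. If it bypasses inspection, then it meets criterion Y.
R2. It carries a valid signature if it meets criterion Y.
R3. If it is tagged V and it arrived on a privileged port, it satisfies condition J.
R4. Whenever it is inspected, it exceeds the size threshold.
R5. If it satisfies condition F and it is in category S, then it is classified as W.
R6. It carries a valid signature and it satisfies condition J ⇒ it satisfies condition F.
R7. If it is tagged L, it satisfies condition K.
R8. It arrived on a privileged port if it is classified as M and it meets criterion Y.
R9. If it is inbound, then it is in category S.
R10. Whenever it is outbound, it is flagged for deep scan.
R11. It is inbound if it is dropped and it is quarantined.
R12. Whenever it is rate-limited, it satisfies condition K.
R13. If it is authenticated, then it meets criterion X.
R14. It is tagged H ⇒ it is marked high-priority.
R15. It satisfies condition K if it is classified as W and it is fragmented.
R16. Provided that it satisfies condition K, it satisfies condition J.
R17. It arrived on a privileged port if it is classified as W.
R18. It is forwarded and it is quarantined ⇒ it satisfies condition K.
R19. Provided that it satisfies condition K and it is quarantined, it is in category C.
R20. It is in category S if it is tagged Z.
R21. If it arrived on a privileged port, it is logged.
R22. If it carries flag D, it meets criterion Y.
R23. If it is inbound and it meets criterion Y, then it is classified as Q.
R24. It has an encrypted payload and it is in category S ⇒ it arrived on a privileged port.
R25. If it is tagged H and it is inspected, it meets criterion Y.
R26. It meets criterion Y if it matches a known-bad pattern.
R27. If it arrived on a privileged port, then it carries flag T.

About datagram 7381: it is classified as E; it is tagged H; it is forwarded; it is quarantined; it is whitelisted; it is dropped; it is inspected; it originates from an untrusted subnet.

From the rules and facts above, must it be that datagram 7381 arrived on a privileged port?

By R11 (it is dropped, it is quarantined): it is inbound.
By R18 (it is forwarded, it is quarantined): it satisfies condition K.
By R25 (it is tagged H, it is inspected): it meets criterion Y.
By R2 (it meets criterion Y): it carries a valid signature.
By R9 (it is inbound): it is in category S.
By R16 (it satisfies condition K): it satisfies condition J.
By R6 (it carries a valid signature, it satisfies condition J): it satisfies condition F.
By R5 (it satisfies condition F, it is in category S): it is classified as W.
By R17 (it is classified as W): it arrived on a privileged port.

Yes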